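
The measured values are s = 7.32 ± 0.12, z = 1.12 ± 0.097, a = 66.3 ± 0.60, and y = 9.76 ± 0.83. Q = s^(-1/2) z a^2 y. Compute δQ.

Each factor contributes (exponent × relative error)² to (δQ/Q)²:
  (−½·δs/s)² = (-0.5×0.0164)² = 6.72e-05;  (1·δz/z)² = (1×0.0866)² = 0.00750;  (2·δa/a)² = (2×0.00905)² = 0.000328;  (1·δy/y)² = (1×0.0850)² = 0.00723
δQ/Q = √(0.0151) = 0.123
Q = 17800, so δQ = 0.123 × 17800 = 2180.

2180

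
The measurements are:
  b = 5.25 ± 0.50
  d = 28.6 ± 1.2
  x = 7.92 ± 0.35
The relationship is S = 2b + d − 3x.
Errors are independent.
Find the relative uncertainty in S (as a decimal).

0.123

For a sum/difference, combine absolute errors in quadrature:
  (2·δb)² = 1.00;  (δd)² = 1.44;  (3·δx)² = 1.10
δS = √(3.54) = 1.88
S = 15.3, so δS/S = 1.88/15.3 = 0.123.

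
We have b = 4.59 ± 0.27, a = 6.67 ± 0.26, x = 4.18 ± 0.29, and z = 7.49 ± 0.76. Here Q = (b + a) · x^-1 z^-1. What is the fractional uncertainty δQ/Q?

Let u = b + a = 11.3. δu = √(δb² + δa²) = √(0.0729 + 0.0676) = 0.375, so δu/u = 0.0333.
Q is then a monomial in u, x, z:
δQ/Q = √((δu/u)² + (-1·δx/x)² + (-1·δz/z)²) = √(0.00111 + 0.00481 + 0.0103) = 0.127

0.127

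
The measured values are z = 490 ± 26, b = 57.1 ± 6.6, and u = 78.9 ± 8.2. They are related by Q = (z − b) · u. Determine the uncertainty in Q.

4130

Let w = z − b = 433. δw = √(δz² + δb²) = √(676 + 43.6) = 26.8, so δw/w = 0.0620.
Q is then a monomial in w, u:
δQ/Q = √((δw/w)² + (1·δu/u)²) = √(0.00384 + 0.0108) = 0.121
Q = 34200, so δQ = 0.121 × 34200 = 4130.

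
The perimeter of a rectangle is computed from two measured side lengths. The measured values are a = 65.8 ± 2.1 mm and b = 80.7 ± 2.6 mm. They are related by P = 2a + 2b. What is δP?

Each term contributes (cᵢ δxᵢ)² to (δP)²:
  (2·δa)² = 17.6;  (2·δb)² = 27.0
δP = √(44.7) = 6.68 mm

6.68 mm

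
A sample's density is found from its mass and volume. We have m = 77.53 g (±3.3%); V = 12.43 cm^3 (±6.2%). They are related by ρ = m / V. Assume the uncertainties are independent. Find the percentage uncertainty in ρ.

Relative error in a monomial: (δρ/ρ)² = Σ (nᵢ · δxᵢ/xᵢ)².
  (1·δm/m)² = (1×0.0330)² = 0.00109;  (-1·δV/V)² = (-1×0.0620)² = 0.00384
δρ/ρ = √(0.00493) = 0.0702

7.02%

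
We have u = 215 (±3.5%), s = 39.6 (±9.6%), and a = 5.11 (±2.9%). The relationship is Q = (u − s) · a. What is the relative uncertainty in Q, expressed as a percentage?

Let w = u − s = 175. δw = √(δu² + δs²) = √(56.6 + 14.5) = 8.43, so δw/w = 0.0481.
Q is then a monomial in w, a:
δQ/Q = √((δw/w)² + (1·δa/a)²) = √(0.00231 + 0.000841) = 0.0561

5.61%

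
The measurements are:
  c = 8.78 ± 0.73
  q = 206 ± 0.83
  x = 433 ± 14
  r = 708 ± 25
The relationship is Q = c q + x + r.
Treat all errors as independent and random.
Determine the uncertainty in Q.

153

Let p = c·q = 1810. δp/p = √((1·δc/c)² + (1·δq/q)²) = √(0.00691 + 1.62e-05) = 0.0832, so δp = 151.
Q = p + x + r: δQ = √(δp² + δx² + δr²) = √(22700 + 196 + 625) = 153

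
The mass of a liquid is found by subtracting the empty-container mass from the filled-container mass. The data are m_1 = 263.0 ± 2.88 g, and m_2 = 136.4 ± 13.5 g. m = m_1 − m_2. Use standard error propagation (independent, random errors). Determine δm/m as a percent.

10.9%

m is a linear combination, so absolute uncertainties add in quadrature:
  (δm_1)² = 8.29;  (δm_2)² = 182
δm = √(191) = 13.8 g
m = 126.6 g, so δm/m = 13.8/126.6 = 0.109.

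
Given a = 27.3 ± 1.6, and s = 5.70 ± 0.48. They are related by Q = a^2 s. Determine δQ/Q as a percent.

14.4%

For a monomial Q ∝ a^2, s, fractional errors add in quadrature:
  (2·δa/a)² = (2×0.0586)² = 0.0137;  (1·δs/s)² = (1×0.0842)² = 0.00709
δQ/Q = √(0.0208) = 0.144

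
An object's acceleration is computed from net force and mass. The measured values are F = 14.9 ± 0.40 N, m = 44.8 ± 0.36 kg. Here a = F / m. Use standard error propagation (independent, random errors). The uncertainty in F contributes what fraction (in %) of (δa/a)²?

(δa/a)² = (1·δF/F)² + (-1·δm/m)²
  F term: (1×0.0268)² = 0.000721
  m term: (-1×0.00804)² = 6.46e-05
Total = 0.000785. Share from F = 0.000721/0.000785 = 0.918.

91.8%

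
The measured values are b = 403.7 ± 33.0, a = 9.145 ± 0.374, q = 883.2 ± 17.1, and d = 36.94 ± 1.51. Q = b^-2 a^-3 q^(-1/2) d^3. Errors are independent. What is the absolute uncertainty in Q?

3.25e-06

Relative error in a monomial: (δQ/Q)² = Σ (nᵢ · δxᵢ/xᵢ)².
  (-2·δb/b)² = (-2×0.0817)² = 0.0267;  (-3·δa/a)² = (-3×0.0409)² = 0.0151;  (−½·δq/q)² = (-0.5×0.0194)² = 9.37e-05;  (3·δd/d)² = (3×0.0409)² = 0.0150
δQ/Q = √(0.0569) = 0.239
Q = 1.361e-05, so δQ = 0.239 × 1.361e-05 = 3.25e-06.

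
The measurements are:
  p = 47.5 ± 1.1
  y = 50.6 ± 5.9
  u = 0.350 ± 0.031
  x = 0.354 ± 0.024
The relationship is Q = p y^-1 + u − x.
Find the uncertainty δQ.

0.118

Let w = p·y^-1 = 0.939. δw/w = √((1·δp/p)² + (-1·δy/y)²) = √(0.000536 + 0.0136) = 0.119, so δw = 0.112.
Q = w + u − x: δQ = √(δw² + δu² + δx²) = √(0.0125 + 0.000961 + 0.000576) = 0.118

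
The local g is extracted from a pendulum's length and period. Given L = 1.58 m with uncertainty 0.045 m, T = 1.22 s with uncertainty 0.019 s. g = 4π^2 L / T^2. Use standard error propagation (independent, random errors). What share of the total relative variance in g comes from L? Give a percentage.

45.5%

(δg/g)² = (1·δL/L)² + (-2·δT/T)²
  L term: (1×0.0285)² = 0.000811
  T term: (-2×0.0156)² = 0.000970
Total = 0.00178. Share from L = 0.000811/0.00178 = 0.455.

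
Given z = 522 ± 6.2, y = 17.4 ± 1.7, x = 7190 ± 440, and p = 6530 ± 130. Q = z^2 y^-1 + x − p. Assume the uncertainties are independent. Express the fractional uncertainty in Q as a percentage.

10.0%

Let w = z^2·y^-1 = 15700. δw/w = √((2·δz/z)² + (-1·δy/y)²) = √(0.000564 + 0.00955) = 0.101, so δw = 1570.
Q = w + x − p: δQ = √(δw² + δx² + δp²) = √(2.48e+06 + 1.94e+05 + 16900) = 1640
Q = 16300, so δQ/Q = 1640/16300 = 0.100.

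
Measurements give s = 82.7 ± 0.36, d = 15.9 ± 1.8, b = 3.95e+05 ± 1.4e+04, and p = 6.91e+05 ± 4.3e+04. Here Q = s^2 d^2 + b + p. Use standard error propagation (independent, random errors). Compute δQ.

Let w = s^2·d^2 = 1.73e+06. δw/w = √((2·δs/s)² + (2·δd/d)²) = √(7.58e-05 + 0.0513) = 0.227, so δw = 3.92e+05.
Q = w + b + p: δQ = √(δw² + δb² + δp²) = √(1.53e+11 + 1.96e+08 + 1.85e+09) = 3.94e+05

3.94e+05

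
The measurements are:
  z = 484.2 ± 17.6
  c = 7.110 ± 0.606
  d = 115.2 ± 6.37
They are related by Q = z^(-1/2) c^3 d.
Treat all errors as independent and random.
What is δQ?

493

Products/powers → add relative errors in quadrature, weighted by exponent:
  (−½·δz/z)² = (-0.5×0.0363)² = 0.000330;  (3·δc/c)² = (3×0.0852)² = 0.0654;  (1·δd/d)² = (1×0.0553)² = 0.00306
δQ/Q = √(0.0688) = 0.262
Q = 1882, so δQ = 0.262 × 1882 = 493.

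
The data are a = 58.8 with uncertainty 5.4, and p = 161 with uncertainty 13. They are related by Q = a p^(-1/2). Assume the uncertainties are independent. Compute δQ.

0.465

For a monomial Q ∝ a, p^(-1/2), fractional errors add in quadrature:
  (1·δa/a)² = (1×0.0918)² = 0.00843;  (−½·δp/p)² = (-0.5×0.0807)² = 0.00163
δQ/Q = √(0.0101) = 0.100
Q = 4.63, so δQ = 0.100 × 4.63 = 0.465.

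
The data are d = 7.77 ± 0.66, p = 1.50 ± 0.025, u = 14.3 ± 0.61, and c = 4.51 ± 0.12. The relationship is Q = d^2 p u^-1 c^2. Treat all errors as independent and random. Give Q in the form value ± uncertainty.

Relative error in a monomial: (δQ/Q)² = Σ (nᵢ · δxᵢ/xᵢ)².
  (2·δd/d)² = (2×0.0849)² = 0.0289;  (1·δp/p)² = (1×0.0167)² = 0.000278;  (-1·δu/u)² = (-1×0.0427)² = 0.00182;  (2·δc/c)² = (2×0.0266)² = 0.00283
δQ/Q = √(0.0338) = 0.184
Q = 129, so δQ = 0.184 × 129 = 23.7.

129 ± 23.7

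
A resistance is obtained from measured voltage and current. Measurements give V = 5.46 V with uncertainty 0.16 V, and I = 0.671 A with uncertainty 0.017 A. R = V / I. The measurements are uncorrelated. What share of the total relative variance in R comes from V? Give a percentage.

(δR/R)² = (1·δV/V)² + (-1·δI/I)²
  V term: (1×0.0293)² = 0.000859
  I term: (-1×0.0253)² = 0.000642
Total = 0.00150. Share from V = 0.000859/0.00150 = 0.572.

57.2%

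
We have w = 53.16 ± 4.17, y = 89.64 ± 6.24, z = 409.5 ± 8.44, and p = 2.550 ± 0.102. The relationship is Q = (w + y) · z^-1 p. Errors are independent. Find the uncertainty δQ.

Let u = w + y = 142.8. δu = √(δw² + δy²) = √(17.4 + 38.9) = 7.51, so δu/u = 0.0526.
Q is then a monomial in u, z, p:
δQ/Q = √((δu/u)² + (-1·δz/z)² + (1·δp/p)²) = √(0.00276 + 0.000425 + 0.00160) = 0.0692
Q = 0.8892, so δQ = 0.0692 × 0.8892 = 0.0615.

0.0615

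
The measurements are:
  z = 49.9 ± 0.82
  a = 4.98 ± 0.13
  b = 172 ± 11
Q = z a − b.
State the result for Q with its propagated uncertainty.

76.5 ± 13.4

Let p = z·a = 249. δp/p = √((1·δz/z)² + (1·δa/a)²) = √(0.000270 + 0.000681) = 0.0308, so δp = 7.67.
Q = p − b: δQ = √(δp² + δb²) = √(58.8 + 121) = 13.4
Q = 76.5.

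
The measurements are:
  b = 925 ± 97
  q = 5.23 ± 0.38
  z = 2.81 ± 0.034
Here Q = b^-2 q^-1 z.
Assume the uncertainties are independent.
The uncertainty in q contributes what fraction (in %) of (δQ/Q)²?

(δQ/Q)² = (-2·δb/b)² + (-1·δq/q)² + (1·δz/z)²
  b term: (-2×0.105)² = 0.0440
  q term: (-1×0.0727)² = 0.00528
  z term: (1×0.0121)² = 0.000146
Total = 0.0494. Share from q = 0.00528/0.0494 = 0.107.

10.7%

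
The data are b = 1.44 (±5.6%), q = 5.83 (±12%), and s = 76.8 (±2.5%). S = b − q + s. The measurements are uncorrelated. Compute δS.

2.05

Each term contributes (cᵢ δxᵢ)² to (δS)²:
  (δb)² = 0.00650;  (δq)² = 0.489;  (δs)² = 3.69
δS = √(4.18) = 2.05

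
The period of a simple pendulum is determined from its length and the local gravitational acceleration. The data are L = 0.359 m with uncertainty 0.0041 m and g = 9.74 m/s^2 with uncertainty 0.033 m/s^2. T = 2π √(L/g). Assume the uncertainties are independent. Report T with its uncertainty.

Relative error in a monomial: (δT/T)² = Σ (nᵢ · δxᵢ/xᵢ)².
  (½·δL/L)² = (0.5×0.0114)² = 3.26e-05;  (−½·δg/g)² = (-0.5×0.00339)² = 2.87e-06
δT/T = √(3.55e-05) = 0.00596
T = 1.21 s, so δT = 0.00596 × 1.21 = 0.00718 s.

1.21 ± 0.00718 s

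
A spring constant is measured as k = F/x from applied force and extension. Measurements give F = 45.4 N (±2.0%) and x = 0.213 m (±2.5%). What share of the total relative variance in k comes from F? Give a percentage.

(δk/k)² = (1·δF/F)² + (-1·δx/x)²
  F term: (1×0.0200)² = 0.000400
  x term: (-1×0.0250)² = 0.000625
Total = 0.00103. Share from F = 0.000400/0.00103 = 0.390.

39.0%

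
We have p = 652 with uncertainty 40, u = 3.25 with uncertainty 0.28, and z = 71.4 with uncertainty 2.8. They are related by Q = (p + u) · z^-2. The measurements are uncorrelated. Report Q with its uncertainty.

Let w = p + u = 655. δw = √(δp² + δu²) = √(1600 + 0.0784) = 40.0, so δw/w = 0.0610.
Q is then a monomial in w, z:
δQ/Q = √((δw/w)² + (-2·δz/z)²) = √(0.00373 + 0.00615) = 0.0994
Q = 0.129, so δQ = 0.0994 × 0.129 = 0.0128.

0.129 ± 0.0128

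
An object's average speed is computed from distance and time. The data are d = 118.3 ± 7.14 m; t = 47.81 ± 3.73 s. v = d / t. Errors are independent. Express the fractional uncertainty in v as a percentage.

9.86%

Products/powers → add relative errors in quadrature, weighted by exponent:
  (1·δd/d)² = (1×0.0604)² = 0.00364;  (-1·δt/t)² = (-1×0.0780)² = 0.00609
δv/v = √(0.00973) = 0.0986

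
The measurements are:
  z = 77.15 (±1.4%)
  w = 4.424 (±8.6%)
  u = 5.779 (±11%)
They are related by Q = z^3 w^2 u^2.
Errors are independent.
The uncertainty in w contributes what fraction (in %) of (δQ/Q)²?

37.1%

(δQ/Q)² = (3·δz/z)² + (2·δw/w)² + (2·δu/u)²
  z term: (3×0.0140)² = 0.00176
  w term: (2×0.0860)² = 0.0296
  u term: (2×0.110)² = 0.0484
Total = 0.0797. Share from w = 0.0296/0.0797 = 0.371.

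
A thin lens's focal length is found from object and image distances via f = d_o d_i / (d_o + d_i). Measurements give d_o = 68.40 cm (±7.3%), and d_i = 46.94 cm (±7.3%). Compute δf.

∂f/∂d_o = (d_i/(d_o+d_i))² = 0.166;  ∂f/∂d_i = (d_o/(d_o+d_i))² = 0.352
δf = √((∂f/∂d_o · δd_o)² + (∂f/∂d_i · δd_i)²) = √(0.684 + 1.45) = 1.46 cm

1.46 cm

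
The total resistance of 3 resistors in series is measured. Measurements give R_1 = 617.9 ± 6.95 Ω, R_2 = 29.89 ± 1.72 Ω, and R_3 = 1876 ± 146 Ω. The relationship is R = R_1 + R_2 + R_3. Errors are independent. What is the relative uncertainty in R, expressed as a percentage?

R is a linear combination, so absolute uncertainties add in quadrature:
  (δR_1)² = 48.3;  (δR_2)² = 2.96;  (δR_3)² = 21300
δR = √(21400) = 146 Ω
R = 2524 Ω, so δR/R = 146/2524 = 0.0579.

5.79%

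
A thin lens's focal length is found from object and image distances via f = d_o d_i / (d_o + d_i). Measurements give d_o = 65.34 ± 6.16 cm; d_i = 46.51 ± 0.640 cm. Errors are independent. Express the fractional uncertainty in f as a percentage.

∂f/∂d_o = (d_i/(d_o+d_i))² = 0.173;  ∂f/∂d_i = (d_o/(d_o+d_i))² = 0.341
δf = √((∂f/∂d_o · δd_o)² + (∂f/∂d_i · δd_i)²) = √(1.13 + 0.0477) = 1.09 cm
f = 27.17 cm, so δf/f = 1.09/27.17 = 0.0400.

4.00%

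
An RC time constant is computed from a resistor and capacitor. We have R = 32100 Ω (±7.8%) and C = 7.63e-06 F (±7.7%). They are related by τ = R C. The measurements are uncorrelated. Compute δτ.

0.0268 s

Each factor contributes (exponent × relative error)² to (δτ/τ)²:
  (1·δR/R)² = (1×0.0780)² = 0.00608;  (1·δC/C)² = (1×0.0770)² = 0.00593
δτ/τ = √(0.0120) = 0.110
τ = 0.245 s, so δτ = 0.110 × 0.245 = 0.0268 s.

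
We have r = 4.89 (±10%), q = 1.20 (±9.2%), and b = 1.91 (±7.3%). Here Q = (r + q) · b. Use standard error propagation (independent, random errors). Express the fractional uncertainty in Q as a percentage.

Let u = r + q = 6.09. δu = √(δr² + δq²) = √(0.239 + 0.0122) = 0.501, so δu/u = 0.0823.
Q is then a monomial in u, b:
δQ/Q = √((δu/u)² + (1·δb/b)²) = √(0.00678 + 0.00533) = 0.110

11.0%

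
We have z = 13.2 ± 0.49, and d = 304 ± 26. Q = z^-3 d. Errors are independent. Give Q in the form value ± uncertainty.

Since Q is a product/quotient, work with relative uncertainties:
  (-3·δz/z)² = (-3×0.0371)² = 0.0124;  (1·δd/d)² = (1×0.0855)² = 0.00731
δQ/Q = √(0.0197) = 0.140
Q = 0.132, so δQ = 0.140 × 0.132 = 0.0186.

0.132 ± 0.0186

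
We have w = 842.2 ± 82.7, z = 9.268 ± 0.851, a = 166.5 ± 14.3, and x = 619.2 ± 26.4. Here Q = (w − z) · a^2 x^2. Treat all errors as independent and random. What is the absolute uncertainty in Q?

Let u = w − z = 832.9. δu = √(δw² + δz²) = √(6840 + 0.724) = 82.7, so δu/u = 0.0993.
Q is then a monomial in u, a, x:
δQ/Q = √((δu/u)² + (2·δa/a)² + (2·δx/x)²) = √(0.00986 + 0.0295 + 0.00727) = 0.216
Q = 8.853e+12, so δQ = 0.216 × 8.853e+12 = 1.91e+12.

1.91e+12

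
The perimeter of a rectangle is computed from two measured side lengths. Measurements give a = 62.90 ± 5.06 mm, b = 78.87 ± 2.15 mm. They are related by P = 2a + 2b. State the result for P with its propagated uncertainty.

283.5 ± 11.0 mm

Sums and differences: (δP)² = Σ (cᵢ δxᵢ)².
  (2·δa)² = 102;  (2·δb)² = 18.5
δP = √(121) = 11.0 mm
P = 283.5 mm.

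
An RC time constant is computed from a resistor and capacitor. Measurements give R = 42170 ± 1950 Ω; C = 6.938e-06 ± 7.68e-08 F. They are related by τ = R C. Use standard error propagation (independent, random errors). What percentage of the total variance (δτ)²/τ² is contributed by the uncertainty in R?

94.6%

(δτ/τ)² = (1·δR/R)² + (1·δC/C)²
  R term: (1×0.0462)² = 0.00214
  C term: (1×0.0111)² = 0.000123
Total = 0.00226. Share from R = 0.00214/0.00226 = 0.946.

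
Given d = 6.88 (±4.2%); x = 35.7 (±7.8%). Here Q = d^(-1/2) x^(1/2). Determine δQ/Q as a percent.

4.43%

Products/powers → add relative errors in quadrature, weighted by exponent:
  (−½·δd/d)² = (-0.5×0.0420)² = 0.000441;  (½·δx/x)² = (0.5×0.0780)² = 0.00152
δQ/Q = √(0.00196) = 0.0443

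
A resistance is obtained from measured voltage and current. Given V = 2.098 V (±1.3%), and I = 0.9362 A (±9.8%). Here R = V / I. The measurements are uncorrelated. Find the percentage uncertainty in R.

9.89%

Each factor contributes (exponent × relative error)² to (δR/R)²:
  (1·δV/V)² = (1×0.0130)² = 0.000169;  (-1·δI/I)² = (-1×0.0980)² = 0.00960
δR/R = √(0.00977) = 0.0989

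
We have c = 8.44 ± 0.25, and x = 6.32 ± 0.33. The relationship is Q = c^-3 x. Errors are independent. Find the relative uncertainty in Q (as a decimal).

Relative error in a monomial: (δQ/Q)² = Σ (nᵢ · δxᵢ/xᵢ)².
  (-3·δc/c)² = (-3×0.0296)² = 0.00790;  (1·δx/x)² = (1×0.0522)² = 0.00273
δQ/Q = √(0.0106) = 0.103

0.103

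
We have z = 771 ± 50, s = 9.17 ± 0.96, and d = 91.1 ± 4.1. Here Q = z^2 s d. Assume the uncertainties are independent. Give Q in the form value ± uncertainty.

(4.97 ± 0.857) × 10^8

Q is a product of powers, so relative uncertainties combine in quadrature:
  (2·δz/z)² = (2×0.0649)² = 0.0168;  (1·δs/s)² = (1×0.105)² = 0.0110;  (1·δd/d)² = (1×0.0450)² = 0.00203
δQ/Q = √(0.0298) = 0.173
Q = 4.97e+08, so δQ = 0.173 × 4.97e+08 = 8.57e+07.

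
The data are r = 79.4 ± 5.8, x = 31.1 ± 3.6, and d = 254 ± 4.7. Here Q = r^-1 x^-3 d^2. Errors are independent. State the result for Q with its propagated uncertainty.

0.0270 ± 0.00964

Q is a product of powers, so relative uncertainties combine in quadrature:
  (-1·δr/r)² = (-1×0.0730)² = 0.00534;  (-3·δx/x)² = (-3×0.116)² = 0.121;  (2·δd/d)² = (2×0.0185)² = 0.00137
δQ/Q = √(0.127) = 0.357
Q = 0.0270, so δQ = 0.357 × 0.0270 = 0.00964.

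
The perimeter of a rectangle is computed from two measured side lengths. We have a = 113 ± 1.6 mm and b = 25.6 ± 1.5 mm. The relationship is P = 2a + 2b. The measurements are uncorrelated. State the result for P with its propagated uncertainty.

Sums and differences: (δP)² = Σ (cᵢ δxᵢ)².
  (2·δa)² = 10.2;  (2·δb)² = 9.00
δP = √(19.2) = 4.39 mm
P = 277 mm.

277 ± 4.39 mm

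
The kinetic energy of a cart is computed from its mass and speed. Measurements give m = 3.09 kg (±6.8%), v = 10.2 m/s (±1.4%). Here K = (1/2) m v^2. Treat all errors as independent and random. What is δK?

Relative error in a monomial: (δK/K)² = Σ (nᵢ · δxᵢ/xᵢ)².
  (1·δm/m)² = (1×0.0680)² = 0.00462;  (2·δv/v)² = (2×0.0140)² = 0.000784
δK/K = √(0.00541) = 0.0735
K = 161 J, so δK = 0.0735 × 161 = 11.8 J.

11.8 J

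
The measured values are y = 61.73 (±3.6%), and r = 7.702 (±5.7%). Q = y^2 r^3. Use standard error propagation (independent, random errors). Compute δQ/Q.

0.186

For a monomial Q ∝ y^2, r^3, fractional errors add in quadrature:
  (2·δy/y)² = (2×0.0360)² = 0.00518;  (3·δr/r)² = (3×0.0570)² = 0.0292
δQ/Q = √(0.0344) = 0.186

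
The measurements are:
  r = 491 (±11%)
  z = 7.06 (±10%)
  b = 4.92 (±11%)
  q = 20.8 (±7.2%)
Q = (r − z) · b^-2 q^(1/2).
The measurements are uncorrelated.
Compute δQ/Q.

0.249

Let u = r − z = 484. δu = √(δr² + δz²) = √(2920 + 0.498) = 54.0, so δu/u = 0.112.
Q is then a monomial in u, b, q:
δQ/Q = √((δu/u)² + (-2·δb/b)² + (½·δq/q)²) = √(0.0125 + 0.0484 + 0.00130) = 0.249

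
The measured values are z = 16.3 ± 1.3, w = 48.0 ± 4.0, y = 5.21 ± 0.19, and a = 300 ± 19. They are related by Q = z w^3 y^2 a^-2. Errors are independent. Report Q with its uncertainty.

Each factor contributes (exponent × relative error)² to (δQ/Q)²:
  (1·δz/z)² = (1×0.0798)² = 0.00636;  (3·δw/w)² = (3×0.0833)² = 0.0625;  (2·δy/y)² = (2×0.0365)² = 0.00532;  (-2·δa/a)² = (-2×0.0633)² = 0.0160
δQ/Q = √(0.0902) = 0.300
Q = 544, so δQ = 0.300 × 544 = 163.

544 ± 163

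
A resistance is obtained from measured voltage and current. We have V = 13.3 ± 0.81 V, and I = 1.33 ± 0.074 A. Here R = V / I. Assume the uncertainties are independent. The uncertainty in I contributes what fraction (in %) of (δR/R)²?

(δR/R)² = (1·δV/V)² + (-1·δI/I)²
  V term: (1×0.0609)² = 0.00371
  I term: (-1×0.0556)² = 0.00310
Total = 0.00680. Share from I = 0.00310/0.00680 = 0.455.

45.5%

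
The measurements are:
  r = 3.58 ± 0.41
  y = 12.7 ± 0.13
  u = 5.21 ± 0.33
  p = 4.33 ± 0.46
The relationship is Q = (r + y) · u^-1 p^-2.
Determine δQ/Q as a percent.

22.3%

Let w = r + y = 16.3. δw = √(δr² + δy²) = √(0.168 + 0.0169) = 0.430, so δw/w = 0.0264.
Q is then a monomial in w, u, p:
δQ/Q = √((δw/w)² + (-1·δu/u)² + (-2·δp/p)²) = √(0.000698 + 0.00401 + 0.0451) = 0.223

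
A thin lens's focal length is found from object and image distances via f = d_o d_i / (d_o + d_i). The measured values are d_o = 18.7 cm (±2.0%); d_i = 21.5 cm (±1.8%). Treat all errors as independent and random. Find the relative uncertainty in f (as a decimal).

∂f/∂d_o = (d_i/(d_o+d_i))² = 0.286;  ∂f/∂d_i = (d_o/(d_o+d_i))² = 0.216
δf = √((∂f/∂d_o · δd_o)² + (∂f/∂d_i · δd_i)²) = √(0.0114 + 0.00701) = 0.136 cm
f = 10.0 cm, so δf/f = 0.136/10.0 = 0.0136.

0.0136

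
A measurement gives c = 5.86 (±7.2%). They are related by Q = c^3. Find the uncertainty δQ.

43.5

Q ∝ c^3, so δQ/Q = |3| · δc/c = 3 × 0.0720 = 0.216.
Q = 201, so δQ = 0.216 × 201 = 43.5.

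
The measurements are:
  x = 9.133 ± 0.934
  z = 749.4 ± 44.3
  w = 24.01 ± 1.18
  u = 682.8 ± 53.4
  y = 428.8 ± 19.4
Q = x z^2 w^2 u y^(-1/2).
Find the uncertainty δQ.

Since Q is a product/quotient, work with relative uncertainties:
  (1·δx/x)² = (1×0.102)² = 0.0105;  (2·δz/z)² = (2×0.0591)² = 0.0140;  (2·δw/w)² = (2×0.0491)² = 0.00966;  (1·δu/u)² = (1×0.0782)² = 0.00612;  (−½·δy/y)² = (-0.5×0.0452)² = 0.000512
δQ/Q = √(0.0407) = 0.202
Q = 9.75e+10, so δQ = 0.202 × 9.75e+10 = 1.97e+10.

1.97e+10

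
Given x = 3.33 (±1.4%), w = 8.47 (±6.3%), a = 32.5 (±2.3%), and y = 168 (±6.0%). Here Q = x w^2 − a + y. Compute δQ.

31.9

Let p = x·w^2 = 239. δp/p = √((1·δx/x)² + (2·δw/w)²) = √(0.000196 + 0.0159) = 0.127, so δp = 30.3.
Q = p − a + y: δQ = √(δp² + δa² + δy²) = √(917 + 0.559 + 102) = 31.9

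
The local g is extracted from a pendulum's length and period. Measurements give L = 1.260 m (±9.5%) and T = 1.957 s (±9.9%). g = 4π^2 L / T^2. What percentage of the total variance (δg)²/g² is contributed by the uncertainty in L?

18.7%

(δg/g)² = (1·δL/L)² + (-2·δT/T)²
  L term: (1×0.0950)² = 0.00903
  T term: (-2×0.0990)² = 0.0392
Total = 0.0482. Share from L = 0.00903/0.0482 = 0.187.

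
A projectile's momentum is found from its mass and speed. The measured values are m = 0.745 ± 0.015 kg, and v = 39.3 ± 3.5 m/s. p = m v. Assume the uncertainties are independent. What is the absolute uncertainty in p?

Since p is a product/quotient, work with relative uncertainties:
  (1·δm/m)² = (1×0.0201)² = 0.000405;  (1·δv/v)² = (1×0.0891)² = 0.00793
δp/p = √(0.00834) = 0.0913
p = 29.3 kg·m/s, so δp = 0.0913 × 29.3 = 2.67 kg·m/s.

2.67 kg·m/s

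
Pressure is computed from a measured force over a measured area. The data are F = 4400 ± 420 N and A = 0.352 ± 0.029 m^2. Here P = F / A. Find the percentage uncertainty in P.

12.6%

Each factor contributes (exponent × relative error)² to (δP/P)²:
  (1·δF/F)² = (1×0.0955)² = 0.00911;  (-1·δA/A)² = (-1×0.0824)² = 0.00679
δP/P = √(0.0159) = 0.126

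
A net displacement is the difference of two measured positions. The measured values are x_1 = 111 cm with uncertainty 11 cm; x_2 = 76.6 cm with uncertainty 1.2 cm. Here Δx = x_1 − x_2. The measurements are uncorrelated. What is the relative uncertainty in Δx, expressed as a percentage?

32.2%

Sums and differences: (δΔx)² = Σ (cᵢ δxᵢ)².
  (δx_1)² = 121;  (δx_2)² = 1.44
δΔx = √(122) = 11.1 cm
Δx = 34.4 cm, so δΔx/Δx = 11.1/34.4 = 0.322.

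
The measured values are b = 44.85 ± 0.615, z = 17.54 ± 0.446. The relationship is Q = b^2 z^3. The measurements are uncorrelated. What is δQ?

Q is a product of powers, so relative uncertainties combine in quadrature:
  (2·δb/b)² = (2×0.0137)² = 0.000752;  (3·δz/z)² = (3×0.0254)² = 0.00582
δQ/Q = √(0.00657) = 0.0811
Q = 1.085e+07, so δQ = 0.0811 × 1.085e+07 = 8.8e+05.

8.8e+05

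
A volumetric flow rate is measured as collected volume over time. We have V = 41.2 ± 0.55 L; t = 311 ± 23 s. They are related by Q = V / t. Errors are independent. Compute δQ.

For a monomial Q ∝ V, t^-1, fractional errors add in quadrature:
  (1·δV/V)² = (1×0.0133)² = 0.000178;  (-1·δt/t)² = (-1×0.0740)² = 0.00547
δQ/Q = √(0.00565) = 0.0752
Q = 0.132 L/s, so δQ = 0.0752 × 0.132 = 0.00996 L/s.

0.00996 L/s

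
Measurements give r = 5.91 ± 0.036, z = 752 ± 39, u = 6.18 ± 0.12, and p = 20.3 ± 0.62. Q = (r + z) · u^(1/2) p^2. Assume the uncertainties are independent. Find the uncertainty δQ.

Let w = r + z = 758. δw = √(δr² + δz²) = √(0.00130 + 1520) = 39.0, so δw/w = 0.0515.
Q is then a monomial in w, u, p:
δQ/Q = √((δw/w)² + (½·δu/u)² + (2·δp/p)²) = √(0.00265 + 9.43e-05 + 0.00373) = 0.0805
Q = 7.76e+05, so δQ = 0.0805 × 7.76e+05 = 62500.

62500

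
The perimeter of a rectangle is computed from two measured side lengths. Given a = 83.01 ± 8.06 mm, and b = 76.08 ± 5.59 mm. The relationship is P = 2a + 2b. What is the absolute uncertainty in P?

Absolute uncertainties add in quadrature for a linear combination:
  (2·δa)² = 260;  (2·δb)² = 125
δP = √(385) = 19.6 mm

19.6 mm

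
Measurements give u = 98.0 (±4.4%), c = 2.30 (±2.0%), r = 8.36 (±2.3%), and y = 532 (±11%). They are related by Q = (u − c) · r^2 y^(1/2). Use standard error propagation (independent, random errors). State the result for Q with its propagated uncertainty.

Let w = u − c = 95.7. δw = √(δu² + δc²) = √(18.6 + 0.00212) = 4.31, so δw/w = 0.0451.
Q is then a monomial in w, r, y:
δQ/Q = √((δw/w)² + (2·δr/r)² + (½·δy/y)²) = √(0.00203 + 0.00212 + 0.00302) = 0.0847
Q = 1.54e+05, so δQ = 0.0847 × 1.54e+05 = 13100.

(1.54 ± 0.131) × 10^5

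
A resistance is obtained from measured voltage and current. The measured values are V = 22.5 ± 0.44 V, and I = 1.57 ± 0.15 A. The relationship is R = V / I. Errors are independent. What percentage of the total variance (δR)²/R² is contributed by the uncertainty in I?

(δR/R)² = (1·δV/V)² + (-1·δI/I)²
  V term: (1×0.0196)² = 0.000382
  I term: (-1×0.0955)² = 0.00913
Total = 0.00951. Share from I = 0.00913/0.00951 = 0.960.

96.0%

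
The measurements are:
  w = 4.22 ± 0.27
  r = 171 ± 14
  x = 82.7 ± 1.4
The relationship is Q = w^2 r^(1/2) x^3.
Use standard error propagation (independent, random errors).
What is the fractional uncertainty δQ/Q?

0.144

Q is a product of powers, so relative uncertainties combine in quadrature:
  (2·δw/w)² = (2×0.0640)² = 0.0164;  (½·δr/r)² = (0.5×0.0819)² = 0.00168;  (3·δx/x)² = (3×0.0169)² = 0.00258
δQ/Q = √(0.0206) = 0.144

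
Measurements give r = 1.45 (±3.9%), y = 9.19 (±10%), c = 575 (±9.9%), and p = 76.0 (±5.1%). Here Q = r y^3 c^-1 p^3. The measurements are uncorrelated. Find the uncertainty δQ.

Q is a product of powers, so relative uncertainties combine in quadrature:
  (1·δr/r)² = (1×0.0390)² = 0.00152;  (3·δy/y)² = (3×0.100)² = 0.0900;  (-1·δc/c)² = (-1×0.0990)² = 0.00980;  (3·δp/p)² = (3×0.0510)² = 0.0234
δQ/Q = √(0.125) = 0.353
Q = 8.59e+05, so δQ = 0.353 × 8.59e+05 = 3.03e+05.

3.03e+05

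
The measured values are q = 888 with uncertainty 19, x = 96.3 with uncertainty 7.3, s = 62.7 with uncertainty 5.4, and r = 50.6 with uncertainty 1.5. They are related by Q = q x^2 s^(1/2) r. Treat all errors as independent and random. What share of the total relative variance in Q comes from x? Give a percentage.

(δQ/Q)² = (1·δq/q)² + (2·δx/x)² + (½·δs/s)² + (1·δr/r)²
  q term: (1×0.0214)² = 0.000458
  x term: (2×0.0758)² = 0.0230
  s term: (0.5×0.0861)² = 0.00185
  r term: (1×0.0296)² = 0.000879
Total = 0.0262. Share from x = 0.0230/0.0262 = 0.878.

87.8%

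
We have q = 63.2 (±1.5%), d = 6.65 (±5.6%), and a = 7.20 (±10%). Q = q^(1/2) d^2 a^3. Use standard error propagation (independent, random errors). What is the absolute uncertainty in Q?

42000

Each factor contributes (exponent × relative error)² to (δQ/Q)²:
  (½·δq/q)² = (0.5×0.0150)² = 5.62e-05;  (2·δd/d)² = (2×0.0560)² = 0.0125;  (3·δa/a)² = (3×0.100)² = 0.0900
δQ/Q = √(0.103) = 0.320
Q = 1.31e+05, so δQ = 0.320 × 1.31e+05 = 42000.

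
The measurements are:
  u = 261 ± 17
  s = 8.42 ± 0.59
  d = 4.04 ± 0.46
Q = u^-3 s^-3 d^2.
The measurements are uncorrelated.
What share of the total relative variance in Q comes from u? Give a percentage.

(δQ/Q)² = (-3·δu/u)² + (-3·δs/s)² + (2·δd/d)²
  u term: (-3×0.0651)² = 0.0382
  s term: (-3×0.0701)² = 0.0442
  d term: (2×0.114)² = 0.0519
Total = 0.134. Share from u = 0.0382/0.134 = 0.284.

28.4%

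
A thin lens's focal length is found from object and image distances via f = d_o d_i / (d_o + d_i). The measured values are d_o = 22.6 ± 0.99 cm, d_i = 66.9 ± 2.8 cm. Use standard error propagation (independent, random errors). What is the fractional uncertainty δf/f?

0.0344

∂f/∂d_o = (d_i/(d_o+d_i))² = 0.559;  ∂f/∂d_i = (d_o/(d_o+d_i))² = 0.0638
δf = √((∂f/∂d_o · δd_o)² + (∂f/∂d_i · δd_i)²) = √(0.306 + 0.0319) = 0.581 cm
f = 16.9 cm, so δf/f = 0.581/16.9 = 0.0344.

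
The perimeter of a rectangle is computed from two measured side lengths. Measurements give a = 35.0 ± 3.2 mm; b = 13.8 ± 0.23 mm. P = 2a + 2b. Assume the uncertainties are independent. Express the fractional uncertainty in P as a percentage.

6.57%

P is a linear combination, so absolute uncertainties add in quadrature:
  (2·δa)² = 41.0;  (2·δb)² = 0.212
δP = √(41.2) = 6.42 mm
P = 97.6 mm, so δP/P = 6.42/97.6 = 0.0657.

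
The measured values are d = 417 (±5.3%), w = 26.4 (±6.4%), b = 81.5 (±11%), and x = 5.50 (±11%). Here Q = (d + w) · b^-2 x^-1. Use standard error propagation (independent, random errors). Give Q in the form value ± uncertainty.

Let u = d + w = 443. δu = √(δd² + δw²) = √(488 + 2.85) = 22.2, so δu/u = 0.0500.
Q is then a monomial in u, b, x:
δQ/Q = √((δu/u)² + (-2·δb/b)² + (-1·δx/x)²) = √(0.00250 + 0.0484 + 0.0121) = 0.251
Q = 0.0121, so δQ = 0.251 × 0.0121 = 0.00305.

0.0121 ± 0.00305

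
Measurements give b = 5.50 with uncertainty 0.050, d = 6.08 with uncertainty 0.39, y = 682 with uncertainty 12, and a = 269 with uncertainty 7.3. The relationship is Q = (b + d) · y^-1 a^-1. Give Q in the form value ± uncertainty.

(6.31 ± 0.296) × 10^-5

Let u = b + d = 11.6. δu = √(δb² + δd²) = √(0.00250 + 0.152) = 0.393, so δu/u = 0.0340.
Q is then a monomial in u, y, a:
δQ/Q = √((δu/u)² + (-1·δy/y)² + (-1·δa/a)²) = √(0.00115 + 0.000310 + 0.000736) = 0.0469
Q = 6.31e-05, so δQ = 0.0469 × 6.31e-05 = 2.96e-06.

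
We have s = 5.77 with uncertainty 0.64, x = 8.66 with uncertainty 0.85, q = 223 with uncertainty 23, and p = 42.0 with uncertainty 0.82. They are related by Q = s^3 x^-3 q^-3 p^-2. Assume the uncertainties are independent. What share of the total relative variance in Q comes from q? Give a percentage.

(δQ/Q)² = (3·δs/s)² + (-3·δx/x)² + (-3·δq/q)² + (-2·δp/p)²
  s term: (3×0.111)² = 0.111
  x term: (-3×0.0982)² = 0.0867
  q term: (-3×0.103)² = 0.0957
  p term: (-2×0.0195)² = 0.00152
Total = 0.295. Share from q = 0.0957/0.295 = 0.325.

32.5%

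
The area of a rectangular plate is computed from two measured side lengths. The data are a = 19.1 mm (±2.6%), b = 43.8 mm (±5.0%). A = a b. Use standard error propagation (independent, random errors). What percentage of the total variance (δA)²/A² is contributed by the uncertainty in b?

78.7%

(δA/A)² = (1·δa/a)² + (1·δb/b)²
  a term: (1×0.0260)² = 0.000676
  b term: (1×0.0500)² = 0.00250
Total = 0.00318. Share from b = 0.00250/0.00318 = 0.787.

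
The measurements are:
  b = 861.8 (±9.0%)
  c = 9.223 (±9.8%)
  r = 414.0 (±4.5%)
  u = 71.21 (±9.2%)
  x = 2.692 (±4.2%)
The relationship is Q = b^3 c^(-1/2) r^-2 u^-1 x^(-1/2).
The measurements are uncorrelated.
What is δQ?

Q is a product of powers, so relative uncertainties combine in quadrature:
  (3·δb/b)² = (3×0.0900)² = 0.0729;  (−½·δc/c)² = (-0.5×0.0980)² = 0.00240;  (-2·δr/r)² = (-2×0.0450)² = 0.00810;  (-1·δu/u)² = (-1×0.0920)² = 0.00846;  (−½·δx/x)² = (-0.5×0.0420)² = 0.000441
δQ/Q = √(0.0923) = 0.304
Q = 10.52, so δQ = 0.304 × 10.52 = 3.20.

3.20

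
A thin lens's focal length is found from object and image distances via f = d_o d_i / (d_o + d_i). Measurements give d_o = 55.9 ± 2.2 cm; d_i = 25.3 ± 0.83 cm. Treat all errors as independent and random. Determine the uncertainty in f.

∂f/∂d_o = (d_i/(d_o+d_i))² = 0.0971;  ∂f/∂d_i = (d_o/(d_o+d_i))² = 0.474
δf = √((∂f/∂d_o · δd_o)² + (∂f/∂d_i · δd_i)²) = √(0.0456 + 0.155) = 0.448 cm

0.448 cm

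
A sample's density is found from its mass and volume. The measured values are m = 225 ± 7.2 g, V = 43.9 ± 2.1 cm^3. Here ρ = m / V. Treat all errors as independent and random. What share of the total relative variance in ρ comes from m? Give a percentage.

30.9%

(δρ/ρ)² = (1·δm/m)² + (-1·δV/V)²
  m term: (1×0.0320)² = 0.00102
  V term: (-1×0.0478)² = 0.00229
Total = 0.00331. Share from m = 0.00102/0.00331 = 0.309.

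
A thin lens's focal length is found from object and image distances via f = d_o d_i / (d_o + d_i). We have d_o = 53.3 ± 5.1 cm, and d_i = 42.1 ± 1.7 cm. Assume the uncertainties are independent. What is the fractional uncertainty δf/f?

∂f/∂d_o = (d_i/(d_o+d_i))² = 0.195;  ∂f/∂d_i = (d_o/(d_o+d_i))² = 0.312
δf = √((∂f/∂d_o · δd_o)² + (∂f/∂d_i · δd_i)²) = √(0.986 + 0.282) = 1.13 cm
f = 23.5 cm, so δf/f = 1.13/23.5 = 0.0479.

0.0479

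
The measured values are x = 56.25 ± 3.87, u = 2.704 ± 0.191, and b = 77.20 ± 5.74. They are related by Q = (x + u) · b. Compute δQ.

452

Let w = x + u = 58.95. δw = √(δx² + δu²) = √(15.0 + 0.0365) = 3.87, so δw/w = 0.0657.
Q is then a monomial in w, b:
δQ/Q = √((δw/w)² + (1·δb/b)²) = √(0.00432 + 0.00553) = 0.0992
Q = 4551, so δQ = 0.0992 × 4551 = 452.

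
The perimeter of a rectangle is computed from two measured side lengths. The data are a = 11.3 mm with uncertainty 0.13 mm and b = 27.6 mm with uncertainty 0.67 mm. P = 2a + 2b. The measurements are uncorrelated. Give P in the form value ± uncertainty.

77.8 ± 1.36 mm

Sums and differences: (δP)² = Σ (cᵢ δxᵢ)².
  (2·δa)² = 0.0676;  (2·δb)² = 1.80
δP = √(1.86) = 1.36 mm
P = 77.8 mm.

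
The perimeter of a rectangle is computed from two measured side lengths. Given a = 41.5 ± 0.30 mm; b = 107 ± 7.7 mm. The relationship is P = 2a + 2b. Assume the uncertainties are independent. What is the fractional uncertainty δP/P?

P is a linear combination, so absolute uncertainties add in quadrature:
  (2·δa)² = 0.360;  (2·δb)² = 237
δP = √(238) = 15.4 mm
P = 297 mm, so δP/P = 15.4/297 = 0.0519.

0.0519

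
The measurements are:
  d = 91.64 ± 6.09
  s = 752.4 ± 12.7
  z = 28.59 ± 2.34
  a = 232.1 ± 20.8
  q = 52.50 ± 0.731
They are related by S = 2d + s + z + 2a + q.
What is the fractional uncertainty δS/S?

0.0305

Absolute uncertainties add in quadrature for a linear combination:
  (2·δd)² = 148;  (δs)² = 161;  (δz)² = 5.48;  (2·δa)² = 1730;  (δq)² = 0.534
δS = √(2050) = 45.2
S = 1481, so δS/S = 45.2/1481 = 0.0305.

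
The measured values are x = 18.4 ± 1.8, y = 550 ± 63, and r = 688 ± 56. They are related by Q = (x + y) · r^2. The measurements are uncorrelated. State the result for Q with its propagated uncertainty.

Let u = x + y = 568. δu = √(δx² + δy²) = √(3.24 + 3970) = 63.0, so δu/u = 0.111.
Q is then a monomial in u, r:
δQ/Q = √((δu/u)² + (2·δr/r)²) = √(0.0123 + 0.0265) = 0.197
Q = 2.69e+08, so δQ = 0.197 × 2.69e+08 = 5.3e+07.

(2.69 ± 0.530) × 10^8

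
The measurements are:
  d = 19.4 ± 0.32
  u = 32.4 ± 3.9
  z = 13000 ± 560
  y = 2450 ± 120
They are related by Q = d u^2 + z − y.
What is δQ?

4950

Let p = d·u^2 = 20400. δp/p = √((1·δd/d)² + (2·δu/u)²) = √(0.000272 + 0.0580) = 0.241, so δp = 4910.
Q = p + z − y: δQ = √(δp² + δz² + δy²) = √(2.41e+07 + 3.14e+05 + 14400) = 4950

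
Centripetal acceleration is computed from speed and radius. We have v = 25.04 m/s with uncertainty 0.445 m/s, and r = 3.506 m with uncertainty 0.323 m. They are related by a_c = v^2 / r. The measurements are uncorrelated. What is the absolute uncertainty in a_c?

Relative error in a monomial: (δa_c/a_c)² = Σ (nᵢ · δxᵢ/xᵢ)².
  (2·δv/v)² = (2×0.0178)² = 0.00126;  (-1·δr/r)² = (-1×0.0921)² = 0.00849
δa_c/a_c = √(0.00975) = 0.0987
a_c = 178.8 m/s^2, so δa_c = 0.0987 × 178.8 = 17.7 m/s^2.

17.7 m/s^2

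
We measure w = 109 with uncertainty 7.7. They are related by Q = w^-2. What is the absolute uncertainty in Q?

Q ∝ w^-2, so δQ/Q = |-2| · δw/w = 2 × 0.0706 = 0.141.
Q = 8.42e-05, so δQ = 0.141 × 8.42e-05 = 1.19e-05.

1.19e-05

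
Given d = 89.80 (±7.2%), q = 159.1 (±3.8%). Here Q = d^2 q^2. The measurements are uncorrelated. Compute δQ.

3.32e+07

For a monomial Q ∝ d^2, q^2, fractional errors add in quadrature:
  (2·δd/d)² = (2×0.0720)² = 0.0207;  (2·δq/q)² = (2×0.0380)² = 0.00578
δQ/Q = √(0.0265) = 0.163
Q = 2.041e+08, so δQ = 0.163 × 2.041e+08 = 3.32e+07.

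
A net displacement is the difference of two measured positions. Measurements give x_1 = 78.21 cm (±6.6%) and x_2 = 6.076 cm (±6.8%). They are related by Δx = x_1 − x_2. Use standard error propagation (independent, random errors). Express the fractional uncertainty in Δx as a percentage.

7.18%

Δx is a linear combination, so absolute uncertainties add in quadrature:
  (δx_1)² = 26.6;  (δx_2)² = 0.171
δΔx = √(26.8) = 5.18 cm
Δx = 72.13 cm, so δΔx/Δx = 5.18/72.13 = 0.0718.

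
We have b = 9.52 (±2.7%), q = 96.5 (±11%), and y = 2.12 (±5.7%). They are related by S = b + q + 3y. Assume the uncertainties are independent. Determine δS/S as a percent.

9.45%

Each term contributes (cᵢ δxᵢ)² to (δS)²:
  (δb)² = 0.0661;  (δq)² = 113;  (3·δy)² = 0.131
δS = √(113) = 10.6
S = 112, so δS/S = 10.6/112 = 0.0945.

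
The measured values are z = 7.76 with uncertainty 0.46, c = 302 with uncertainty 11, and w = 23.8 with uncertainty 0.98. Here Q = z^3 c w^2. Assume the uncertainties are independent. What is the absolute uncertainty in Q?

1.59e+07

For a monomial Q ∝ z^3, c, w^2, fractional errors add in quadrature:
  (3·δz/z)² = (3×0.0593)² = 0.0316;  (1·δc/c)² = (1×0.0364)² = 0.00133;  (2·δw/w)² = (2×0.0412)² = 0.00678
δQ/Q = √(0.0397) = 0.199
Q = 7.99e+07, so δQ = 0.199 × 7.99e+07 = 1.59e+07.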